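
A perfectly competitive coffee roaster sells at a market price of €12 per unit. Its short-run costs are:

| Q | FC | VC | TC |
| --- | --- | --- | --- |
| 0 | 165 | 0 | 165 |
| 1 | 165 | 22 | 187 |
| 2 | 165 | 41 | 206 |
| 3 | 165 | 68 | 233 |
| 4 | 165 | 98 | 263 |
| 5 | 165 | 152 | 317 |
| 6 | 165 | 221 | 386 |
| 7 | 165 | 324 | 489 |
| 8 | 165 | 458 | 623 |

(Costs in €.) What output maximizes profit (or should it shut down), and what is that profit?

Q = 0 (shut down); profit = -€165

Compute π = P·Q − TC at each output: Q=0: -165; Q=1: -175; Q=2: -182; Q=3: -197; Q=4: -215; Q=5: -257; Q=6: -314; Q=7: -405; Q=8: -527.
Profit is highest at Q = 0. Equivalently, the lowest AVC in the table is 41/2 ≈ €20.50 at Q = 2, and P = €12 falls below it — price never covers variable cost, so the firm shuts down and loses only its fixed cost.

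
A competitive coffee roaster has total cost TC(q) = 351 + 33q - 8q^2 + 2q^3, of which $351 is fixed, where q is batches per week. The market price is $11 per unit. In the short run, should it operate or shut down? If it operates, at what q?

Strip out fixed cost: VC = 33q - 8q^2 + 2q^3. Then AVC = 33 - 8q + 2q^2 and MC = 33 - 16q + 6q^2.
The AVC parabola has its vertex at q = 8/4 = 2, where AVC = 33 - 8·2 + 2·2^2 = $25.
With P < min AVC ($11 < $25), every unit sold adds to the loss.
The firm minimizes its loss by shutting down and losing only its fixed cost of $351.

Shut down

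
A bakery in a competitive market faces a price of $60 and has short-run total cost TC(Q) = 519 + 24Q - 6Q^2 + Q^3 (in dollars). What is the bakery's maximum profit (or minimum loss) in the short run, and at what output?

Profit = -$303 at Q = 6

AVC = 24 - 6Q + Q^2; min AVC = $15 at Q = 3. Since P = $60 ≥ min AVC, the firm produces.
With MC = 24 - 12Q + 3Q^2, P = MC on the upward-sloping part at Q* = 6.
TR = 60·6 = 360. TC = 519 + 144 = 663. Profit = 360 − 663 = -$303.
Shutting down would mean losing the fixed cost of $519, so operating at a loss of $303 is better by $216.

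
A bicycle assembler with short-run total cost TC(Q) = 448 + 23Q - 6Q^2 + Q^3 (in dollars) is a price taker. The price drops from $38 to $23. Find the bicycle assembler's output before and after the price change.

Output falls from 5 to 4

MC = 23 - 12Q + 3Q^2; the shutdown threshold is min AVC = $14 (at Q = 3).
With P = $38 above the shutdown price, P = MC gives Q = 5.
At P = $23 ≥ min AVC, set P = MC: Q = 4. The firm stays open but cuts output.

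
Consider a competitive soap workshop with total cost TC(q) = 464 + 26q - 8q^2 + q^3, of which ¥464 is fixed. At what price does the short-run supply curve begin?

Short-run supply begins at min AVC. From VC = 26q - 8q^2 + q^3, AVC = 26 - 8q + q^2.
At the minimum of AVC, MC = AVC. MC = 26 - 16q + 3q^2; setting MC = AVC gives 2q^2 - 8q = 0, so q = 4. min AVC = 10.
For P < ¥10 the firm produces nothing.

¥10 per unit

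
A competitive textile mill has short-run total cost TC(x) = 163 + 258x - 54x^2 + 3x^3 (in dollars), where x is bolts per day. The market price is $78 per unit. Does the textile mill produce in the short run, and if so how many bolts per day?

Produce at x = 10

Strip out fixed cost: VC = 258x - 54x^2 + 3x^3. Then AVC = 258 - 54x + 3x^2 and MC = 258 - 108x + 9x^2.
AVC is minimized where dAVC/dx = -54 + 6x = 0, at x = 9; min AVC = 258 - 54·9 + 3·9^2 = $15.
P = $78 exceeds min AVC = $15, so the firm stays open.
Solving P = MC: 180 - 108x + 9x^2 = 0 ⇒ x = 2 or 10. On the upward-sloping branch, x* = 10.
Check: AVC at x = 10 is $18 ≤ P, so revenue covers variable cost.
Profit = P·x − TC = 78·10 − 343 = $437.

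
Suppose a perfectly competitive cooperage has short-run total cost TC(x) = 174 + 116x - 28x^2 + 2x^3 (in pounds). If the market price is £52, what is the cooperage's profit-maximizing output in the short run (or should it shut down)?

From TC, MC = TC'(x) = 116 - 56x + 6x^2 and AVC = VC/x = 116 - 28x + 2x^2.
AVC hits its minimum where MC = AVC, at x = 7, giving min AVC = 116 - 28·7 + 2·7^2 = £18.
P = £52 exceeds min AVC = £18, so the firm stays open.
P = MC gives 64 - 56x + 6x^2 = 0, with roots 4/3 and 8. Take the larger (rising MC): x* = 8.
Check: AVC at x = 8 is £20 ≤ P, so revenue covers variable cost.
Profit = P·x − TC = 52·8 − 334 = £82.

Produce at x = 8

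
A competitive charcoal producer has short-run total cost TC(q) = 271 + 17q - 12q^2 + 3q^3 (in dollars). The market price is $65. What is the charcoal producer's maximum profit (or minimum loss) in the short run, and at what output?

AVC = 17 - 12q + 3q^2; min AVC = $5 at q = 2. Since P = $65 ≥ min AVC, the firm produces.
With MC = 17 - 24q + 9q^2, P = MC on the upward-sloping part at q* = 4.
TR = 65·4 = 260. TC = 271 + 68 = 339. Profit = 260 − 339 = -$79.
By producing, the firm covers all variable cost plus $192 of fixed cost; shutting down would lose the full $271.

Profit = -$79 at q = 4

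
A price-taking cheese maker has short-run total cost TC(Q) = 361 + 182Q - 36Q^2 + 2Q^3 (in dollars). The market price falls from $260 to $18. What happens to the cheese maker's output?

AVC = 182 - 36Q + 2Q^2, minimized at Q = 9 where min AVC = $20. MC = 182 - 72Q + 6Q^2.
With P = $260 above the shutdown price, P = MC gives Q = 13.
At P = $18 < min AVC = $20, price no longer covers variable cost at any output, so the firm shuts down: Q = 0.

Output falls from 13 to 0 (the firm shuts down)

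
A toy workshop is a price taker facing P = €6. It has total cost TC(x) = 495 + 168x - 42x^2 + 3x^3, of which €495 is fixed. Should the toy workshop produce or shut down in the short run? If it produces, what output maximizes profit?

Variable cost is VC = 168x - 42x^2 + 3x^3, so AVC = VC/x = 168 - 42x + 3x^2 and MC = dTC/dx = 168 - 84x + 9x^2.
AVC hits its minimum where MC = AVC, at x = 7, giving min AVC = 168 - 42·7 + 3·7^2 = €21.
Since P = €6 < min AVC = €21, price fails to cover variable cost at any output.
The firm minimizes its loss by shutting down and losing only its fixed cost of €495.

Shut down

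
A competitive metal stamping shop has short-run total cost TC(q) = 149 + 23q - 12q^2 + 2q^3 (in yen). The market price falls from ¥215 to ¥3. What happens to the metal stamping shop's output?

Output falls from 8 to 0 (the firm shuts down)

MC = 23 - 24q + 6q^2; the shutdown threshold is min AVC = ¥5 (at q = 3).
At P = ¥215 ≥ min AVC, set P = MC on the rising branch: q = 8.
At P = ¥3 < min AVC = ¥5, price no longer covers variable cost at any output, so the firm shuts down: q = 0.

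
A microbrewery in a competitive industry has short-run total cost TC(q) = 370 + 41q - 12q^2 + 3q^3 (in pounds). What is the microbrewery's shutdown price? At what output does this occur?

£29 per unit, at q = 2

The shutdown price is the minimum of AVC. VC = 41q - 12q^2 + 3q^3, so AVC = 41 - 12q + 3q^2.
At the minimum of AVC, MC = AVC. MC = 41 - 24q + 9q^2; setting MC = AVC gives 6q^2 - 12q = 0, so q = 2. min AVC = 29.
So the shutdown price is £29.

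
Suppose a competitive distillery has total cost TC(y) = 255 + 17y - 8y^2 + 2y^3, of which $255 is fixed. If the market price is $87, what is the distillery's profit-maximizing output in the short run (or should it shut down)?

From TC, MC = TC'(y) = 17 - 16y + 6y^2 and AVC = VC/y = 17 - 8y + 2y^2.
AVC is minimized where dAVC/dy = -8 + 4y = 0, at y = 2; min AVC = 17 - 8·2 + 2·2^2 = $9.
Since P = $87 ≥ min AVC = $9, price covers variable cost and the firm should produce.
Set P = MC: 87 = 17 - 16y + 6y^2 → -70 - 16y + 6y^2 = 0. The roots are y = -7/3 and y = 5; the profit-maximizing output is on the rising part of MC, so y* = 5.
Check: AVC at y = 5 is $27 ≤ P, so revenue covers variable cost.
Profit = P·y − TC = 87·5 − 390 = $45.

Produce at y = 5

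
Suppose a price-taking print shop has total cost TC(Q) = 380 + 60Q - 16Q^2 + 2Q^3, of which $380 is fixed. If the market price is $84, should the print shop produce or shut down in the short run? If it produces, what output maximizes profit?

From TC, MC = TC'(Q) = 60 - 32Q + 6Q^2 and AVC = VC/Q = 60 - 16Q + 2Q^2.
AVC hits its minimum where MC = AVC, at Q = 4, giving min AVC = 60 - 16·4 + 2·4^2 = $28.
Because $84 ≥ $28, revenue can cover variable cost; the firm operates.
Set P = MC: 84 = 60 - 32Q + 6Q^2 → -24 - 32Q + 6Q^2 = 0. The roots are Q = -2/3 and Q = 6; the profit-maximizing output is on the rising part of MC, so Q* = 6.
Check: AVC at Q = 6 is $36 ≤ P, so revenue covers variable cost.
Profit = P·Q − TC = 84·6 − 596 = -$92, a loss, but smaller than the $380 fixed cost the firm would lose by shutting down.

Produce at Q = 6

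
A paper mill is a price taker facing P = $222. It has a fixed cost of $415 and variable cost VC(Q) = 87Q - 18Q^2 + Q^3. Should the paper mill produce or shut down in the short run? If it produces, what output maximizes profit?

Strip out fixed cost: VC = 87Q - 18Q^2 + Q^3. Then AVC = 87 - 18Q + Q^2 and MC = 87 - 36Q + 3Q^2.
The AVC parabola has its vertex at Q = 18/2 = 9, where AVC = 87 - 18·9 + 9^2 = $6.
P = $222 exceeds min AVC = $6, so the firm stays open.
Solving P = MC: -135 - 36Q + 3Q^2 = 0 ⇒ Q = -3 or 15. On the upward-sloping branch, Q* = 15.
Check: AVC at Q = 15 is $42 ≤ P, so revenue covers variable cost.
Profit = P·Q − TC = 222·15 − 1045 = $2285.

Produce at Q = 15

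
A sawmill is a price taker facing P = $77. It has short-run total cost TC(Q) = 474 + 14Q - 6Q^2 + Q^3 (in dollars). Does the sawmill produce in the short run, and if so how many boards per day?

Produce at Q = 7

Variable cost is VC = 14Q - 6Q^2 + Q^3, so AVC = VC/Q = 14 - 6Q + Q^2 and MC = dTC/dQ = 14 - 12Q + 3Q^2.
AVC is minimized where dAVC/dQ = -6 + 2Q = 0, at Q = 3; min AVC = 14 - 6·3 + 3^2 = $5.
P = $77 exceeds min AVC = $5, so the firm stays open.
Set P = MC: 77 = 14 - 12Q + 3Q^2 → -63 - 12Q + 3Q^2 = 0. The roots are Q = -3 and Q = 7; the profit-maximizing output is on the rising part of MC, so Q* = 7.
Check: AVC at Q = 7 is $21 ≤ P, so revenue covers variable cost.
Profit = P·Q − TC = 77·7 − 621 = -$82, a loss, but smaller than the $474 fixed cost the firm would lose by shutting down.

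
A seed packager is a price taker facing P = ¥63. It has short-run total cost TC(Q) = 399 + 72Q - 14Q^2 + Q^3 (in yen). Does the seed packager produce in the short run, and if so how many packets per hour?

Produce at Q = 9

Strip out fixed cost: VC = 72Q - 14Q^2 + Q^3. Then AVC = 72 - 14Q + Q^2 and MC = 72 - 28Q + 3Q^2.
The AVC parabola has its vertex at Q = 14/2 = 7, where AVC = 72 - 14·7 + 7^2 = ¥23.
P = ¥63 exceeds min AVC = ¥23, so the firm stays open.
P = MC gives 9 - 28Q + 3Q^2 = 0, with roots 1/3 and 9. Take the larger (rising MC): Q* = 9.
Check: AVC at Q = 9 is ¥27 ≤ P, so revenue covers variable cost.
Profit = P·Q − TC = 63·9 − 642 = -¥75, a loss, but smaller than the ¥399 fixed cost the firm would lose by shutting down.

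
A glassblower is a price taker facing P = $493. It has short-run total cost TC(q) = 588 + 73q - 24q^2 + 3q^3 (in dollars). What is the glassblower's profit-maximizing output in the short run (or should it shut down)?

Strip out fixed cost: VC = 73q - 24q^2 + 3q^3. Then AVC = 73 - 24q + 3q^2 and MC = 73 - 48q + 9q^2.
AVC hits its minimum where MC = AVC, at q = 4, giving min AVC = 73 - 24·4 + 3·4^2 = $25.
P = $493 exceeds min AVC = $25, so the firm stays open.
Solving P = MC: -420 - 48q + 9q^2 = 0 ⇒ q = -14/3 or 10. On the upward-sloping branch, q* = 10.
Check: AVC at q = 10 is $133 ≤ P, so revenue covers variable cost.
Profit = P·q − TC = 493·10 − 1918 = $3012.

Produce at q = 10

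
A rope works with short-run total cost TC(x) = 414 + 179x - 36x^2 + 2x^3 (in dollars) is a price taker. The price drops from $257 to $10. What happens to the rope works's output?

AVC = 179 - 36x + 2x^2, minimized at x = 9 where min AVC = $17. MC = 179 - 72x + 6x^2.
With P = $257 above the shutdown price, P = MC gives x = 13.
At P = $10 < min AVC = $17, price no longer covers variable cost at any output, so the firm shuts down: x = 0.

Output falls from 13 to 0 (the firm shuts down)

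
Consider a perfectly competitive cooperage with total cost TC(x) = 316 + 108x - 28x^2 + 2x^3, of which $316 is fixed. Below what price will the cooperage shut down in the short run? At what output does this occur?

$10 per unit, at x = 7

Short-run supply begins at min AVC. From VC = 108x - 28x^2 + 2x^3, AVC = 108 - 28x + 2x^2.
dAVC/dx = -28 + 4x = 0 gives x = 7. min AVC = 108 - 28·7 + 2·7^2 = 10.
The firm shuts down for any P below $10.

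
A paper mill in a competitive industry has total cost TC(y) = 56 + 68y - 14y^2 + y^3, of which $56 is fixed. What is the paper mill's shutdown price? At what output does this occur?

$19 per unit, at y = 7

The firm shuts down when price falls below the minimum of average variable cost. AVC = VC/y = 68 - 14y + y^2.
At the minimum of AVC, MC = AVC. MC = 68 - 28y + 3y^2; setting MC = AVC gives 2y^2 - 14y = 0, so y = 7. min AVC = 19.
For P < $19 the firm produces nothing.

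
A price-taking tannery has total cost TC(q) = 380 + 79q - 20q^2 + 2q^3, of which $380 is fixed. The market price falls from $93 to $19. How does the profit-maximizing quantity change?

AVC = 79 - 20q + 2q^2, minimized at q = 5 where min AVC = $29. MC = 79 - 40q + 6q^2.
At P = $93 ≥ min AVC, set P = MC on the rising branch: q = 7.
At P = $19 < min AVC = $29, price no longer covers variable cost at any output, so the firm shuts down: q = 0.

Output falls from 7 to 0 (the firm shuts down)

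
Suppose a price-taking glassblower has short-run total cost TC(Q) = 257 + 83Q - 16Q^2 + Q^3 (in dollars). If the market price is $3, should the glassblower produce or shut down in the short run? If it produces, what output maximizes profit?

From TC, MC = TC'(Q) = 83 - 32Q + 3Q^2 and AVC = VC/Q = 83 - 16Q + Q^2.
The AVC parabola has its vertex at Q = 16/2 = 8, where AVC = 83 - 16·8 + 8^2 = $19.
With P < min AVC ($3 < $19), every unit sold adds to the loss.
Shutting down limits the loss to fixed cost, $257.

Shut down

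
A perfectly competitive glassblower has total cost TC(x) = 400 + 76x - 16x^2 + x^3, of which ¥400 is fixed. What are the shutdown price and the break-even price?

AVC = 76 - 16x + x^2; minimized at x = 8, giving min AVC = ¥12. That is the shutdown price.
ATC = 400/x + 76 - 16x + x^2. Setting dATC/dx = −400/x^2 − 16 + 2x = 0 gives x = 10 (since 2·10^3 − 16·10^2 = 400).
min ATC = 400/10 + 76 − 16·10 + 10^2 = ¥56. That is the break-even price.
For ¥12 ≤ P < ¥56 the firm produces at a loss; below ¥12 it shuts down.

Shutdown price = ¥12; break-even price = ¥56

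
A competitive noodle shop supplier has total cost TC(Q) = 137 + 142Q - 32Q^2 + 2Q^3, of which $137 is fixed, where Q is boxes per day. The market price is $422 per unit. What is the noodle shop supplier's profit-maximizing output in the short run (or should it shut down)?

Variable cost is VC = 142Q - 32Q^2 + 2Q^3, so AVC = VC/Q = 142 - 32Q + 2Q^2 and MC = dTC/dQ = 142 - 64Q + 6Q^2.
AVC hits its minimum where MC = AVC, at Q = 8, giving min AVC = 142 - 32·8 + 2·8^2 = $14.
Since P = $422 ≥ min AVC = $14, price covers variable cost and the firm should produce.
Set P = MC: 422 = 142 - 64Q + 6Q^2 → -280 - 64Q + 6Q^2 = 0. The roots are Q = -10/3 and Q = 14; the profit-maximizing output is on the rising part of MC, so Q* = 14.
Check: AVC at Q = 14 is $86 ≤ P, so revenue covers variable cost.
Profit = P·Q − TC = 422·14 − 1341 = $4567.

Produce at Q = 14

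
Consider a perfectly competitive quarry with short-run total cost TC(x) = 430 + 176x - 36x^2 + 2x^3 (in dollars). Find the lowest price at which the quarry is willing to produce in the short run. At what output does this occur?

Short-run supply begins at min AVC. From VC = 176x - 36x^2 + 2x^3, AVC = 176 - 36x + 2x^2.
At the minimum of AVC, MC = AVC. MC = 176 - 72x + 6x^2; setting MC = AVC gives 4x^2 - 36x = 0, so x = 9. min AVC = 14.
The firm shuts down for any P below $14.

$14 per unit, at x = 9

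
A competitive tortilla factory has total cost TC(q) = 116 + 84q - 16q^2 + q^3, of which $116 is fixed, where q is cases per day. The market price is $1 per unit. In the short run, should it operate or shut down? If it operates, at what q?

Shut down

From TC, MC = TC'(q) = 84 - 32q + 3q^2 and AVC = VC/q = 84 - 16q + q^2.
AVC hits its minimum where MC = AVC, at q = 8, giving min AVC = 84 - 16·8 + 8^2 = $20.
With P < min AVC ($1 < $20), every unit sold adds to the loss.
Shutting down limits the loss to fixed cost, $116.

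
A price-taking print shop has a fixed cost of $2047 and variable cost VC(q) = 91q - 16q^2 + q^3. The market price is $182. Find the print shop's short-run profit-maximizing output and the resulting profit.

Profit = -$357 at q = 13

AVC = 91 - 16q + q^2; min AVC = $27 at q = 8. Since P = $182 ≥ min AVC, the firm produces.
With MC = 91 - 32q + 3q^2, P = MC on the upward-sloping part at q* = 13.
TR = 182·13 = 2366. TC = 2047 + 676 = 2723. Profit = 2366 − 2723 = -$357.
By producing, the firm covers all variable cost plus $1690 of fixed cost; shutting down would lose the full $2047.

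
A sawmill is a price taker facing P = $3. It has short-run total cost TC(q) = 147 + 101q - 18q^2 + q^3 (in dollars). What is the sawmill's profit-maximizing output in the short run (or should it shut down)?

Variable cost is VC = 101q - 18q^2 + q^3, so AVC = VC/q = 101 - 18q + q^2 and MC = dTC/dq = 101 - 36q + 3q^2.
The AVC parabola has its vertex at q = 18/2 = 9, where AVC = 101 - 18·9 + 9^2 = $20.
Since P = $3 < min AVC = $20, price fails to cover variable cost at any output.
Best response: produce nothing and absorb the $147 fixed cost.

Shut down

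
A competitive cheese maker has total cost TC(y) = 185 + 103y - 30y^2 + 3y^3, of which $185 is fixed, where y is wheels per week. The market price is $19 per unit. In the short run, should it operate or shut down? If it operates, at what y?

From TC, MC = TC'(y) = 103 - 60y + 9y^2 and AVC = VC/y = 103 - 30y + 3y^2.
AVC hits its minimum where MC = AVC, at y = 5, giving min AVC = 103 - 30·5 + 3·5^2 = $28.
With P < min AVC ($19 < $28), every unit sold adds to the loss.
The firm minimizes its loss by shutting down and losing only its fixed cost of $185.

Shut down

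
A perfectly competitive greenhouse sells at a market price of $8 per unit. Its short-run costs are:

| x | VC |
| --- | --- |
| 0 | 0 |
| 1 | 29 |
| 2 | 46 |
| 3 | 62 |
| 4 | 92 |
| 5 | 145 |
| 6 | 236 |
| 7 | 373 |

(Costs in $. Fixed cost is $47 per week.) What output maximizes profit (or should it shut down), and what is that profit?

Tabulate TR − TC: x=0: -47; x=1: -68; x=2: -77; x=3: -85; x=4: -107; x=5: -152; x=6: -235; x=7: -364.
Profit is highest at x = 0. Equivalently, the lowest AVC in the table is 62/3 ≈ $20.67 at x = 3, and P = $8 falls below it — price never covers variable cost, so the firm shuts down and loses only its fixed cost.

x = 0 (shut down); profit = -$47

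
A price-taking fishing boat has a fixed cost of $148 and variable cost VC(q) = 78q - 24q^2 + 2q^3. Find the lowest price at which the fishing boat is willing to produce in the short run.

Short-run supply begins at min AVC. From VC = 78q - 24q^2 + 2q^3, AVC = 78 - 24q + 2q^2.
dAVC/dq = -24 + 4q = 0 gives q = 6. min AVC = 78 - 24·6 + 2·6^2 = 6.
For P < $6 the firm produces nothing.

$6 per unit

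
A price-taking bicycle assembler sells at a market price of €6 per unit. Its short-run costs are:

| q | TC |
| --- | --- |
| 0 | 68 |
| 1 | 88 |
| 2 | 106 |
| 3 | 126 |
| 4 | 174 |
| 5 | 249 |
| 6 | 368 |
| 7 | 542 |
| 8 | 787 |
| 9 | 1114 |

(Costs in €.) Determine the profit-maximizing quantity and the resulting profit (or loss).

q = 0 (shut down); profit = -€68

Compute π = P·q − TC at each output: q=0: -68; q=1: -82; q=2: -94; q=3: -108; q=4: -150; q=5: -219; q=6: -332; q=7: -500; q=8: -739; q=9: -1060.
Profit is highest at q = 0. Equivalently, the lowest AVC in the table is 38/2 ≈ €19 at q = 2, and P = €6 falls below it — price never covers variable cost, so the firm shuts down and loses only its fixed cost.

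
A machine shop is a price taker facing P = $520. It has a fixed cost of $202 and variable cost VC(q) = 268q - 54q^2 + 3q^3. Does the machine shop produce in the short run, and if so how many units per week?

From TC, MC = TC'(q) = 268 - 108q + 9q^2 and AVC = VC/q = 268 - 54q + 3q^2.
AVC is minimized where dAVC/dq = -54 + 6q = 0, at q = 9; min AVC = 268 - 54·9 + 3·9^2 = $25.
Since P = $520 ≥ min AVC = $25, price covers variable cost and the firm should produce.
Set P = MC: 520 = 268 - 108q + 9q^2 → -252 - 108q + 9q^2 = 0. The roots are q = -2 and q = 14; the profit-maximizing output is on the rising part of MC, so q* = 14.
Check: AVC at q = 14 is $100 ≤ P, so revenue covers variable cost.
Profit = P·q − TC = 520·14 − 1602 = $5678.

Produce at q = 14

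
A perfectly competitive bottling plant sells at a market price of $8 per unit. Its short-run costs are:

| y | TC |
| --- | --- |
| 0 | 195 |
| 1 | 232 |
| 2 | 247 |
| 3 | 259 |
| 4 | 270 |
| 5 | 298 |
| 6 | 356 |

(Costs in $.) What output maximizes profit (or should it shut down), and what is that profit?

y = 0 (shut down); profit = -$195

Profit at each row (π = 8y − TC): y=0: -195; y=1: -224; y=2: -231; y=3: -235; y=4: -238; y=5: -258; y=6: -308.
Profit is highest at y = 0. Equivalently, the lowest AVC in the table is 75/4 ≈ $18.75 at y = 4, and P = $8 falls below it — price never covers variable cost, so the firm shuts down and loses only its fixed cost.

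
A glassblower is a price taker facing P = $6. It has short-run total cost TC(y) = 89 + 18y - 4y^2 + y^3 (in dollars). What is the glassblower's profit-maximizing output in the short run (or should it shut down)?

Shut down

Variable cost is VC = 18y - 4y^2 + y^3, so AVC = VC/y = 18 - 4y + y^2 and MC = dTC/dy = 18 - 8y + 3y^2.
AVC is minimized where dAVC/dy = -4 + 2y = 0, at y = 2; min AVC = 18 - 4·2 + 2^2 = $14.
P = $6 lies below min AVC = $14; no output level covers variable cost.
Shutting down limits the loss to fixed cost, $89.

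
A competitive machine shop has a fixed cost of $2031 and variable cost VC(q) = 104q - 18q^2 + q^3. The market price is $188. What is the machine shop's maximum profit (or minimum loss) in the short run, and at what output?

AVC = 104 - 18q + q^2; min AVC = $23 at q = 9. Since P = $188 ≥ min AVC, the firm produces.
With MC = 104 - 36q + 3q^2, P = MC on the upward-sloping part at q* = 14.
TR = 188·14 = 2632. TC = 2031 + 672 = 2703. Profit = 2632 − 2703 = -$71.
That loss of $71 beats the $2031 the firm would lose by shutting down; producing recovers $1960 of fixed cost.

Profit = -$71 at q = 14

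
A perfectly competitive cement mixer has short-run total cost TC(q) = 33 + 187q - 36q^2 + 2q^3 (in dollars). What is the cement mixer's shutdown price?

$25 per unit

The firm shuts down when price falls below the minimum of average variable cost. AVC = VC/q = 187 - 36q + 2q^2.
dAVC/dq = -36 + 4q = 0 gives q = 9. min AVC = 187 - 36·9 + 2·9^2 = 25.
For P < $25 the firm produces nothing.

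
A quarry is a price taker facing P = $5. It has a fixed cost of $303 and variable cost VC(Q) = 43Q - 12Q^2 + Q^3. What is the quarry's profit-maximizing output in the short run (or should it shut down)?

Shut down

From TC, MC = TC'(Q) = 43 - 24Q + 3Q^2 and AVC = VC/Q = 43 - 12Q + Q^2.
AVC hits its minimum where MC = AVC, at Q = 6, giving min AVC = 43 - 12·6 + 6^2 = $7.
P = $5 lies below min AVC = $7; no output level covers variable cost.
The firm minimizes its loss by shutting down and losing only its fixed cost of $303.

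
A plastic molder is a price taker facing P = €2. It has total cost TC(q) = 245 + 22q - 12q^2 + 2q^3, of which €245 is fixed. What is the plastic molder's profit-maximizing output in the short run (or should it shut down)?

Variable cost is VC = 22q - 12q^2 + 2q^3, so AVC = VC/q = 22 - 12q + 2q^2 and MC = dTC/dq = 22 - 24q + 6q^2.
AVC hits its minimum where MC = AVC, at q = 3, giving min AVC = 22 - 12·3 + 2·3^2 = €4.
Since P = €2 < min AVC = €4, price fails to cover variable cost at any output.
The firm minimizes its loss by shutting down and losing only its fixed cost of €245.

Shut down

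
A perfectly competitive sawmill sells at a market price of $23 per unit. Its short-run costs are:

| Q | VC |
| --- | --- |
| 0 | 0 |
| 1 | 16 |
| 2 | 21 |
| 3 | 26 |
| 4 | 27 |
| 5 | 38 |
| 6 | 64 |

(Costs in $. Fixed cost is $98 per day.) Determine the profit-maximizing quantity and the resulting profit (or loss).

Q = 5; profit = -$21

Profit at each row (π = 23Q − TC): Q=0: -98; Q=1: -91; Q=2: -73; Q=3: -55; Q=4: -33; Q=5: -21; Q=6: -24.
Profit is maximized at Q = 5. AVC there is 38/5 = $7.60 ≤ P, so producing beats shutting down (which would give -$98).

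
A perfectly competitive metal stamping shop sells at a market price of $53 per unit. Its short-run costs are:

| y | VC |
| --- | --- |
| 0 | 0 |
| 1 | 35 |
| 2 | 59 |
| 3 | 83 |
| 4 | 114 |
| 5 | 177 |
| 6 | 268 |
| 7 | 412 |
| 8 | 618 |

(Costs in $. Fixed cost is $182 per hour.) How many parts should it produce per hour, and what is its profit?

y = 4; profit = -$84

Profit at each row (π = 53y − TC): y=0: -182; y=1: -164; y=2: -135; y=3: -106; y=4: -84; y=5: -94; y=6: -132; y=7: -223; y=8: -376.
Profit is maximized at y = 4. AVC there is 114/4 = $28.50 ≤ P, so producing beats shutting down (which would give -$182).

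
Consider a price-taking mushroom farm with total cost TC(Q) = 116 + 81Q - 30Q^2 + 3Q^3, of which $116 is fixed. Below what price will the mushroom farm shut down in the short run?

$6 per unit

Short-run supply begins at min AVC. From VC = 81Q - 30Q^2 + 3Q^3, AVC = 81 - 30Q + 3Q^2.
At the minimum of AVC, MC = AVC. MC = 81 - 60Q + 9Q^2; setting MC = AVC gives 6Q^2 - 30Q = 0, so Q = 5. min AVC = 6.
So the shutdown price is $6.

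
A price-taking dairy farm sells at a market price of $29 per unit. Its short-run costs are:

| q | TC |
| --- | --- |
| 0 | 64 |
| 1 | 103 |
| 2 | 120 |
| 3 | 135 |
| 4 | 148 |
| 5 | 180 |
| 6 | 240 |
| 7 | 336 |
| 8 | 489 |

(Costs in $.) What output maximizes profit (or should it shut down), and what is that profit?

q = 4; profit = -$32

Profit at each row (π = 29q − TC): q=0: -64; q=1: -74; q=2: -62; q=3: -48; q=4: -32; q=5: -35; q=6: -66; q=7: -133; q=8: -257.
Profit is maximized at q = 4. AVC there is 84/4 = $21 ≤ P, so producing beats shutting down (which would give -$64).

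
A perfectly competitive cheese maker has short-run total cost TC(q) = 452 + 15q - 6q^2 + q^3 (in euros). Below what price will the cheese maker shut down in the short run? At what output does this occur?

€6 per unit, at q = 3

The shutdown price is the minimum of AVC. VC = 15q - 6q^2 + q^3, so AVC = 15 - 6q + q^2.
At the minimum of AVC, MC = AVC. MC = 15 - 12q + 3q^2; setting MC = AVC gives 2q^2 - 6q = 0, so q = 3. min AVC = 6.
The firm shuts down for any P below €6.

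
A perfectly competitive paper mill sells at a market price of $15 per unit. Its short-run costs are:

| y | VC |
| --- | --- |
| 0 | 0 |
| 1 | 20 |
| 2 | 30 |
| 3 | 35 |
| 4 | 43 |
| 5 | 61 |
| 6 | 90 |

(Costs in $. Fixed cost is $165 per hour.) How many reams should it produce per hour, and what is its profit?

Compute π = P·y − TC at each output: y=0: -165; y=1: -170; y=2: -165; y=3: -155; y=4: -148; y=5: -151; y=6: -165.
Profit is maximized at y = 4. AVC there is 43/4 = $10.75 ≤ P, so producing beats shutting down (which would give -$165).

y = 4; profit = -$148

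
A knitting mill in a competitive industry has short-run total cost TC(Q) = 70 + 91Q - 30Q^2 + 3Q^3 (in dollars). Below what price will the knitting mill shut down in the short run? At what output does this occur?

Short-run supply begins at min AVC. From VC = 91Q - 30Q^2 + 3Q^3, AVC = 91 - 30Q + 3Q^2.
At the minimum of AVC, MC = AVC. MC = 91 - 60Q + 9Q^2; setting MC = AVC gives 6Q^2 - 30Q = 0, so Q = 5. min AVC = 16.
For P < $16 the firm produces nothing.

$16 per unit, at Q = 5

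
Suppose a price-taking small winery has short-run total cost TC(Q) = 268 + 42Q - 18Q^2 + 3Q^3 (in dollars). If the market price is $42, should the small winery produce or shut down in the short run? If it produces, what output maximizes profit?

Produce at Q = 4

Variable cost is VC = 42Q - 18Q^2 + 3Q^3, so AVC = VC/Q = 42 - 18Q + 3Q^2 and MC = dTC/dQ = 42 - 36Q + 9Q^2.
The AVC parabola has its vertex at Q = 18/6 = 3, where AVC = 42 - 18·3 + 3·3^2 = $15.
Because $42 ≥ $15, revenue can cover variable cost; the firm operates.
Set P = MC: 42 = 42 - 36Q + 9Q^2 → -36Q + 9Q^2 = 0. The roots are Q = 0 and Q = 4; the profit-maximizing output is on the rising part of MC, so Q* = 4.
Check: AVC at Q = 4 is $18 ≤ P, so revenue covers variable cost.
Profit = P·Q − TC = 42·4 − 340 = -$172, a loss, but smaller than the $268 fixed cost the firm would lose by shutting down.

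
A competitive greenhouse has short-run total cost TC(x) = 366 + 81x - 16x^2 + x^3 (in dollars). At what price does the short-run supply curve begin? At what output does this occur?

$17 per unit, at x = 8

Short-run supply begins at min AVC. From VC = 81x - 16x^2 + x^3, AVC = 81 - 16x + x^2.
dAVC/dx = -16 + 2x = 0 gives x = 8. min AVC = 81 - 16·8 + 8^2 = 17.
So the shutdown price is $17.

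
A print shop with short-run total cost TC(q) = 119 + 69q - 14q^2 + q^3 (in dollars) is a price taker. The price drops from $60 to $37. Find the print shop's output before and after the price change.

AVC = 69 - 14q + q^2, minimized at q = 7 where min AVC = $20. MC = 69 - 28q + 3q^2.
At P = $60 ≥ min AVC, set P = MC on the rising branch: q = 9.
At P = $37 ≥ min AVC, set P = MC: q = 8. The firm stays open but cuts output.

Output falls from 9 to 8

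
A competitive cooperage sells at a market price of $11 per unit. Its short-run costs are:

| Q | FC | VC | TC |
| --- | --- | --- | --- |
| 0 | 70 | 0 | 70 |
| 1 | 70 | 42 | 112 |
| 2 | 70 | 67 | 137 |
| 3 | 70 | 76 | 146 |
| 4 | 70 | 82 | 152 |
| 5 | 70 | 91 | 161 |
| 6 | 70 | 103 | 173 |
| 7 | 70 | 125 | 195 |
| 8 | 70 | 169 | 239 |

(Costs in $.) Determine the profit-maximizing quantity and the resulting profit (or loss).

Profit at each row (π = 11Q − TC): Q=0: -70; Q=1: -101; Q=2: -115; Q=3: -113; Q=4: -108; Q=5: -106; Q=6: -107; Q=7: -118; Q=8: -151.
Profit is highest at Q = 0. Equivalently, the lowest AVC in the table is 103/6 ≈ $17.17 at Q = 6, and P = $11 falls below it — price never covers variable cost, so the firm shuts down and loses only its fixed cost.

Q = 0 (shut down); profit = -$70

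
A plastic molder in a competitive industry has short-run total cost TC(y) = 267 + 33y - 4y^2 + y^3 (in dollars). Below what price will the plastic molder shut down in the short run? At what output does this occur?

The shutdown price is the minimum of AVC. VC = 33y - 4y^2 + y^3, so AVC = 33 - 4y + y^2.
At the minimum of AVC, MC = AVC. MC = 33 - 8y + 3y^2; setting MC = AVC gives 2y^2 - 4y = 0, so y = 2. min AVC = 29.
So the shutdown price is $29.

$29 per unit, at y = 2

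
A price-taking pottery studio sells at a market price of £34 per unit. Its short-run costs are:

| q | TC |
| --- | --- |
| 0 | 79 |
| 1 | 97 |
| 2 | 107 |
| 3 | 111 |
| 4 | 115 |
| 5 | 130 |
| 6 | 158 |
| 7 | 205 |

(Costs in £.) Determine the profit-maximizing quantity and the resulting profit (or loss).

Profit at each row (π = 34q − TC): q=0: -79; q=1: -63; q=2: -39; q=3: -9; q=4: 21; q=5: 40; q=6: 46; q=7: 33.
Profit is maximized at q = 6. AVC there is 79/6 = £13.17 ≤ P, so producing beats shutting down (which would give -£79).

q = 6; profit = £46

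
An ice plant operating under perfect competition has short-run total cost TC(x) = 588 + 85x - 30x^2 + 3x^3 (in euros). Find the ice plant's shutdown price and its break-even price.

Shutdown price = €10; break-even price = €106

AVC = 85 - 30x + 3x^2; minimized at x = 5, giving min AVC = €10. That is the shutdown price.
ATC = 588/x + 85 - 30x + 3x^2. Setting dATC/dx = −588/x^2 − 30 + 6x = 0 gives x = 7 (since 6·7^3 − 30·7^2 = 588).
min ATC = 588/7 + 85 − 30·7 + 3·7^2 = €106. That is the break-even price.
Between these two prices the firm operates at a loss; above €106 it earns a profit.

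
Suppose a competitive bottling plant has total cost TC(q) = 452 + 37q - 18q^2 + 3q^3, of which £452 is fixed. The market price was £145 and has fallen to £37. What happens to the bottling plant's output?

Output falls from 6 to 4

MC = 37 - 36q + 9q^2; the shutdown threshold is min AVC = £10 (at q = 3).
With P = £145 above the shutdown price, P = MC gives q = 6.
At P = £37 ≥ min AVC, set P = MC: q = 4. The firm stays open but cuts output.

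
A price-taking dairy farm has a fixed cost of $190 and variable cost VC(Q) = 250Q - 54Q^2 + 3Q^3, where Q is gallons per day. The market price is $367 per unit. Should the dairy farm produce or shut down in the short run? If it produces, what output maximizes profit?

Strip out fixed cost: VC = 250Q - 54Q^2 + 3Q^3. Then AVC = 250 - 54Q + 3Q^2 and MC = 250 - 108Q + 9Q^2.
The AVC parabola has its vertex at Q = 54/6 = 9, where AVC = 250 - 54·9 + 3·9^2 = $7.
Because $367 ≥ $7, revenue can cover variable cost; the firm operates.
P = MC gives -117 - 108Q + 9Q^2 = 0, with roots -1 and 13. Take the larger (rising MC): Q* = 13.
Check: AVC at Q = 13 is $55 ≤ P, so revenue covers variable cost.
Profit = P·Q − TC = 367·13 − 905 = $3866.

Produce at Q = 13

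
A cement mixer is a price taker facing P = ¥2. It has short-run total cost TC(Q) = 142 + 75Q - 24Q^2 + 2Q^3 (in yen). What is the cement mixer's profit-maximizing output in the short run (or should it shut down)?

Shut down

Strip out fixed cost: VC = 75Q - 24Q^2 + 2Q^3. Then AVC = 75 - 24Q + 2Q^2 and MC = 75 - 48Q + 6Q^2.
AVC is minimized where dAVC/dQ = -24 + 4Q = 0, at Q = 6; min AVC = 75 - 24·6 + 2·6^2 = ¥3.
P = ¥2 lies below min AVC = ¥3; no output level covers variable cost.
Best response: produce nothing and absorb the ¥142 fixed cost.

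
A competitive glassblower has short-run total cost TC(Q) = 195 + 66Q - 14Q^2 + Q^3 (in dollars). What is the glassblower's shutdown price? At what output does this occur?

$17 per unit, at Q = 7

The firm shuts down when price falls below the minimum of average variable cost. AVC = VC/Q = 66 - 14Q + Q^2.
At the minimum of AVC, MC = AVC. MC = 66 - 28Q + 3Q^2; setting MC = AVC gives 2Q^2 - 14Q = 0, so Q = 7. min AVC = 17.
The firm shuts down for any P below $17.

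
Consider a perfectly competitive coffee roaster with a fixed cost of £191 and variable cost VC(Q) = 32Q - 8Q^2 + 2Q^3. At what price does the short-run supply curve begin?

The shutdown price is the minimum of AVC. VC = 32Q - 8Q^2 + 2Q^3, so AVC = 32 - 8Q + 2Q^2.
At the minimum of AVC, MC = AVC. MC = 32 - 16Q + 6Q^2; setting MC = AVC gives 4Q^2 - 8Q = 0, so Q = 2. min AVC = 24.
For P < £24 the firm produces nothing.

£24 per unit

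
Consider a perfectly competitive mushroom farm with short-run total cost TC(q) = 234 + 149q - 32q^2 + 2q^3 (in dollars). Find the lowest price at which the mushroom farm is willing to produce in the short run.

$21 per unit

Short-run supply begins at min AVC. From VC = 149q - 32q^2 + 2q^3, AVC = 149 - 32q + 2q^2.
dAVC/dq = -32 + 4q = 0 gives q = 8. min AVC = 149 - 32·8 + 2·8^2 = 21.
The firm shuts down for any P below $21.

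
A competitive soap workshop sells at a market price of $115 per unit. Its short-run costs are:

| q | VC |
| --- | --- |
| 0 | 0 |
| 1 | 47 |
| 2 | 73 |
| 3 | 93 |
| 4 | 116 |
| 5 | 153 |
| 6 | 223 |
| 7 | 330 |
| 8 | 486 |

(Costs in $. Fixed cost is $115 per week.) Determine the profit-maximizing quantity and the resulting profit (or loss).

q = 7; profit = $360

Compute π = P·q − TC at each output: q=0: -115; q=1: -47; q=2: 42; q=3: 137; q=4: 229; q=5: 307; q=6: 352; q=7: 360; q=8: 319.
Profit is maximized at q = 7. AVC there is 330/7 = $47.14 ≤ P, so producing beats shutting down (which would give -$115).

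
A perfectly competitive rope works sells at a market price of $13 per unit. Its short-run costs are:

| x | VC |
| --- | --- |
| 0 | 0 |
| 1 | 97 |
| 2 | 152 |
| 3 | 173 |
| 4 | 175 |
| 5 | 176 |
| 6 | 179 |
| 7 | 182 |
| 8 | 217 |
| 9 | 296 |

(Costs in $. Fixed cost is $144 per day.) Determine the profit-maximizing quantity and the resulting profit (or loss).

Compute π = P·x − TC at each output: x=0: -144; x=1: -228; x=2: -270; x=3: -278; x=4: -267; x=5: -255; x=6: -245; x=7: -235; x=8: -257; x=9: -323.
Profit is highest at x = 0. Equivalently, the lowest AVC in the table is 182/7 ≈ $26 at x = 7, and P = $13 falls below it — price never covers variable cost, so the firm shuts down and loses only its fixed cost.

x = 0 (shut down); profit = -$144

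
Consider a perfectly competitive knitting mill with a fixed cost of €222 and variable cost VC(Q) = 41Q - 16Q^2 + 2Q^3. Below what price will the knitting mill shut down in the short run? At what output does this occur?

The firm shuts down when price falls below the minimum of average variable cost. AVC = VC/Q = 41 - 16Q + 2Q^2.
dAVC/dQ = -16 + 4Q = 0 gives Q = 4. min AVC = 41 - 16·4 + 2·4^2 = 9.
The firm shuts down for any P below €9.

€9 per unit, at Q = 4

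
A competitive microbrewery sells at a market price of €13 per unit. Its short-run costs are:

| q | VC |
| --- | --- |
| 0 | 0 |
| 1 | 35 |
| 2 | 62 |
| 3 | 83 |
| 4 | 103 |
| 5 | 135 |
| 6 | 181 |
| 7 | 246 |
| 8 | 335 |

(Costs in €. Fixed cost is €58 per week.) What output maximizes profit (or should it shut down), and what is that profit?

Tabulate TR − TC: q=0: -58; q=1: -80; q=2: -94; q=3: -102; q=4: -109; q=5: -128; q=6: -161; q=7: -213; q=8: -289.
Profit is highest at q = 0. Equivalently, the lowest AVC in the table is 103/4 ≈ €25.75 at q = 4, and P = €13 falls below it — price never covers variable cost, so the firm shuts down and loses only its fixed cost.

q = 0 (shut down); profit = -€58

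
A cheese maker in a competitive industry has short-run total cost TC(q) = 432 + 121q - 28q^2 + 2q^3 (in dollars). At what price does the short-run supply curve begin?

Short-run supply begins at min AVC. From VC = 121q - 28q^2 + 2q^3, AVC = 121 - 28q + 2q^2.
At the minimum of AVC, MC = AVC. MC = 121 - 56q + 6q^2; setting MC = AVC gives 4q^2 - 28q = 0, so q = 7. min AVC = 23.
So the shutdown price is $23.

$23 per unit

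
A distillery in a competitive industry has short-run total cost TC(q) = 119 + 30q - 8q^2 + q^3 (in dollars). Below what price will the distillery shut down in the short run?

$14 per unit

The firm shuts down when price falls below the minimum of average variable cost. AVC = VC/q = 30 - 8q + q^2.
At the minimum of AVC, MC = AVC. MC = 30 - 16q + 3q^2; setting MC = AVC gives 2q^2 - 8q = 0, so q = 4. min AVC = 14.
The firm shuts down for any P below $14.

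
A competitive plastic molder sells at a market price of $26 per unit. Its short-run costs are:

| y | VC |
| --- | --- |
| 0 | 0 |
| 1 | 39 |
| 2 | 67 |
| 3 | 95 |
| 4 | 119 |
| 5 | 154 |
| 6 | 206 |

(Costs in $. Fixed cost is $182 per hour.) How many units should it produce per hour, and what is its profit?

y = 0 (shut down); profit = -$182

Tabulate TR − TC: y=0: -182; y=1: -195; y=2: -197; y=3: -199; y=4: -197; y=5: -206; y=6: -232.
Profit is highest at y = 0. Equivalently, the lowest AVC in the table is 119/4 ≈ $29.75 at y = 4, and P = $26 falls below it — price never covers variable cost, so the firm shuts down and loses only its fixed cost.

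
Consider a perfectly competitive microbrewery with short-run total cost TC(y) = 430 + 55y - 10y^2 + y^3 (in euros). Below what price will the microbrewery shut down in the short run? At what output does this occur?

€30 per unit, at y = 5

Short-run supply begins at min AVC. From VC = 55y - 10y^2 + y^3, AVC = 55 - 10y + y^2.
At the minimum of AVC, MC = AVC. MC = 55 - 20y + 3y^2; setting MC = AVC gives 2y^2 - 10y = 0, so y = 5. min AVC = 30.
For P < €30 the firm produces nothing.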